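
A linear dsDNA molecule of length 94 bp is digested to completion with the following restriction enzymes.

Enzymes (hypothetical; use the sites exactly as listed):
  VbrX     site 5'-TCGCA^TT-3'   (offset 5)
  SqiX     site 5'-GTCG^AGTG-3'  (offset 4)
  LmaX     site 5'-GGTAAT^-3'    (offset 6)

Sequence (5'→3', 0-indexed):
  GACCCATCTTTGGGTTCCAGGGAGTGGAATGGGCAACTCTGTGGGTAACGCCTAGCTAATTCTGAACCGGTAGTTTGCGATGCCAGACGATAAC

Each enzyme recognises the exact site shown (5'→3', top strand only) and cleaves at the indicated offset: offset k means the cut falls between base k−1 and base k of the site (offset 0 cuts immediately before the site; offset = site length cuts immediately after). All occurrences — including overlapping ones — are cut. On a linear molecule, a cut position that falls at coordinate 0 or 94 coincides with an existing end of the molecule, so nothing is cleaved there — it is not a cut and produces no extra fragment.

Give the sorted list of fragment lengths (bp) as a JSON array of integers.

[94]

Per-enzyme occurrences:
  VbrX (TCGCATT, off=5): no sites
  SqiX (GTCGAGTG, off=4): no sites
  LmaX (GGTAAT, off=6): no sites

Pooled cuts: ∅

Fragment lengths:
  no cuts → one linear fragment of 94 bp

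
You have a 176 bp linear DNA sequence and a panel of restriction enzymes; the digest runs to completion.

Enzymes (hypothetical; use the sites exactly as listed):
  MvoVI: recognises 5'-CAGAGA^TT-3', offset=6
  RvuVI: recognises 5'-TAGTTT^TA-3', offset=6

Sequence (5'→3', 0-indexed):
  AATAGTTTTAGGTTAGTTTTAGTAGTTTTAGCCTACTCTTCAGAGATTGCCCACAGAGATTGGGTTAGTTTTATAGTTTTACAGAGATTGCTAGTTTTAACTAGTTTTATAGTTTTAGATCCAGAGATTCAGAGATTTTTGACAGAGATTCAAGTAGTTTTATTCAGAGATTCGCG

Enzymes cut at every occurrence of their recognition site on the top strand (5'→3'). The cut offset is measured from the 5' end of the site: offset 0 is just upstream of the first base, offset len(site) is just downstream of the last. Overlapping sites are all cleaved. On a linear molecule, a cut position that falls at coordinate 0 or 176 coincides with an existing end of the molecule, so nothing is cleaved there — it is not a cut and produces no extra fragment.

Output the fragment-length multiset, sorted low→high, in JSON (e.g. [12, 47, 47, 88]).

[6,8,8,8,8,8,9,10,10,10,11,12,12,12,13,13,18]

Site scan:
  MvoVI (CAGAGATT, off=6): starts [40, 53, 81, 121, 129, 142, 164] → cuts [46, 59, 87, 127, 135, 148, 170]
  RvuVI (TAGTTTTA, off=6): starts [2, 13, 22, 65, 73, 91, 101, 109, 154] → cuts [8, 19, 28, 71, 79, 97, 107, 115, 160]

All cut coordinates (distinct, sorted): [8, 19, 28, 46, 59, 71, 79, 87, 97, 107, 115, 127, 135, 148, 160, 170]

Fragments:
  [0,8): 8 bp
  [8,19): 11 bp
  [19,28): 9 bp
  [28,46): 18 bp
  [46,59): 13 bp
  [59,71): 12 bp
  [71,79): 8 bp
  [79,87): 8 bp
  [87,97): 10 bp
  [97,107): 10 bp
  [107,115): 8 bp
  [115,127): 12 bp
  [127,135): 8 bp
  [135,148): 13 bp
  [148,160): 12 bp
  [160,170): 10 bp
  [170,176): 6 bp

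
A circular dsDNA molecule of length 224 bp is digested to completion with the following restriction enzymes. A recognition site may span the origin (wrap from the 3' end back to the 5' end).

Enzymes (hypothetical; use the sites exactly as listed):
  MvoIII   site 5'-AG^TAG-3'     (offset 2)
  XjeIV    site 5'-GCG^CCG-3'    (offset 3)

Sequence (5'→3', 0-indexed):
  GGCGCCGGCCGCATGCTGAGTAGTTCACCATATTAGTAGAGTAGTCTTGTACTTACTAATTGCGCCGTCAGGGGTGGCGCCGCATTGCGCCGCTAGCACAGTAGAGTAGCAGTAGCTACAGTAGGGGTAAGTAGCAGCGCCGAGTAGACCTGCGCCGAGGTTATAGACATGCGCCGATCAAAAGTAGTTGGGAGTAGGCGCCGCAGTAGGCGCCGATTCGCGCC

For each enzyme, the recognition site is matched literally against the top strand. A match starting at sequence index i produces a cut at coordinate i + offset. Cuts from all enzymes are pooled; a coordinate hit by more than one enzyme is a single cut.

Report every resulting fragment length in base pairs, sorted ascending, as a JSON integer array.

[5,5,5,6,6,6,6,6,8,9,10,10,10,10,10,11,12,15,16,16,19,23]

Site scan:
  MvoIII (AGTAG, off=2): starts [18, 34, 39, 99, 104, 110, 119, 129, 142, 182, 192, 204] → cuts [20, 36, 41, 101, 106, 112, 121, 131, 144, 184, 194, 206]
  XjeIV (GCGCCG, off=3): starts [1, 61, 76, 86, 136, 151, 170, 197, 209, 219] → cuts [4, 64, 79, 89, 139, 154, 173, 200, 212, 222]

Pooled cuts: [4, 20, 36, 41, 64, 79, 89, 101, 106, 112, 121, 131, 139, 144, 154, 173, 184, 194, 200, 206, 212, 222]

Fragment lengths:
  4→20: 16 bp
  20→36: 16 bp
  36→41: 5 bp
  41→64: 23 bp
  64→79: 15 bp
  79→89: 10 bp
  89→101: 12 bp
  101→106: 5 bp
  106→112: 6 bp
  112→121: 9 bp
  121→131: 10 bp
  131→139: 8 bp
  139→144: 5 bp
  144→154: 10 bp
  154→173: 19 bp
  173→184: 11 bp
  184→194: 10 bp
  194→200: 6 bp
  200→206: 6 bp
  206→212: 6 bp
  212→222: 10 bp
  222→4 (wrap): 224-222+4 = 6 bp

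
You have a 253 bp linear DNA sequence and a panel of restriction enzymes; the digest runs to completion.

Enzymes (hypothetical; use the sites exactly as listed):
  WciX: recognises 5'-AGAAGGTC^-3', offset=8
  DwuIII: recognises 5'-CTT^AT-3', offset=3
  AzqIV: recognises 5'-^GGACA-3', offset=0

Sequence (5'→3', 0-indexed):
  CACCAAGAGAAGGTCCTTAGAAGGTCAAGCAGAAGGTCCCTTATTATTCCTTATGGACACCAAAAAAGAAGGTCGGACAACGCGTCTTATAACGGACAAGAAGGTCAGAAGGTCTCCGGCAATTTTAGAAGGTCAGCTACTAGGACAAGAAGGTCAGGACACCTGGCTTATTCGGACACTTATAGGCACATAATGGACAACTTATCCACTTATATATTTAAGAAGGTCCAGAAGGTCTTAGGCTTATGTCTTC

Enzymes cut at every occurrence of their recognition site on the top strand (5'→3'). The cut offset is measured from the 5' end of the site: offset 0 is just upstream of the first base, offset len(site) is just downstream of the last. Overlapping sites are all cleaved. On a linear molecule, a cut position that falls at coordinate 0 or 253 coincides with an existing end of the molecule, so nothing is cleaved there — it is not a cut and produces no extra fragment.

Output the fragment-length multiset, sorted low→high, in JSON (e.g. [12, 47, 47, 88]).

Site scan:
  WciX (AGAAGGTC, off=8): starts [7, 18, 30, 66, 98, 106, 126, 147, 220, 229] → cuts [15, 26, 38, 74, 106, 114, 134, 155, 228, 237]
  DwuIII (CTTAT, off=3): starts [39, 49, 85, 166, 178, 200, 208, 242] → cuts [42, 52, 88, 169, 181, 203, 211, 245]
  AzqIV (GGACA, off=0): starts [54, 74, 93, 142, 156, 173, 194] → cuts [54, 74, 93, 142, 156, 173, 194]

All cut coordinates (distinct, sorted): [15, 26, 38, 42, 52, 54, 74, 88, 93, 106, 114, 134, 142, 155, 156, 169, 173, 181, 194, 203, 211, 228, 237, 245]

Fragment lengths:
  [0,15): 15 bp
  [15,26): 11 bp
  [26,38): 12 bp
  [38,42): 4 bp
  [42,52): 10 bp
  [52,54): 2 bp
  [54,74): 20 bp
  [74,88): 14 bp
  [88,93): 5 bp
  [93,106): 13 bp
  [106,114): 8 bp
  [114,134): 20 bp
  [134,142): 8 bp
  [142,155): 13 bp
  [155,156): 1 bp
  [156,169): 13 bp
  [169,173): 4 bp
  [173,181): 8 bp
  [181,194): 13 bp
  [194,203): 9 bp
  [203,211): 8 bp
  [211,228): 17 bp
  [228,237): 9 bp
  [237,245): 8 bp
  [245,253): 8 bp

[1,2,4,4,5,8,8,8,8,8,8,9,9,10,11,12,13,13,13,13,14,15,17,20,20]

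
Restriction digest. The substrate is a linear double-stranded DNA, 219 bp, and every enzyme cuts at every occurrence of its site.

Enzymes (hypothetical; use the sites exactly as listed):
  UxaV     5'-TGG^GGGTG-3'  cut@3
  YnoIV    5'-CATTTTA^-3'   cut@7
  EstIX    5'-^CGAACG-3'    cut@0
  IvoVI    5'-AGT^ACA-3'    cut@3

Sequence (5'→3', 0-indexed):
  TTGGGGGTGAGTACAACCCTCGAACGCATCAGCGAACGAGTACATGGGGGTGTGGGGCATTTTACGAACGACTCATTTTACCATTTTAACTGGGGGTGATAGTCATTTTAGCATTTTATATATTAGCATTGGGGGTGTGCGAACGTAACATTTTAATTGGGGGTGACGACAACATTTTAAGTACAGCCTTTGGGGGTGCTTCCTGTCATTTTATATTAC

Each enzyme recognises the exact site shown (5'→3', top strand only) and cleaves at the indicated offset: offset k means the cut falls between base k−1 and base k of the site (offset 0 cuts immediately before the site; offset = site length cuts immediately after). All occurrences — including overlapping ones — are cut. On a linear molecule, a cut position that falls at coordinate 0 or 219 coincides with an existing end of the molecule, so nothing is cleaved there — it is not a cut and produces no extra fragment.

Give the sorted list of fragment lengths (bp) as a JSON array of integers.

Scan for sites:
  UxaV (TGGGGGTG, off=3): starts [1, 44, 90, 129, 157, 190] → cuts [4, 47, 93, 132, 160, 193]
  YnoIV (CATTTTA, off=7): starts [57, 73, 81, 103, 111, 148, 172, 206] → cuts [64, 80, 88, 110, 118, 155, 179, 213]
  EstIX (CGAACG, off=0): starts [20, 32, 64, 139] → cuts [20, 32, 64, 139]
  IvoVI (AGTACA, off=3): starts [9, 38, 179] → cuts [12, 41, 182]

Pooled cuts: [4, 12, 20, 32, 41, 47, 64, 80, 88, 93, 110, 118, 132, 139, 155, 160, 179, 182, 193, 213]

Fragments:
  [0,4): 4 bp
  [4,12): 8 bp
  [12,20): 8 bp
  [20,32): 12 bp
  [32,41): 9 bp
  [41,47): 6 bp
  [47,64): 17 bp
  [64,80): 16 bp
  [80,88): 8 bp
  [88,93): 5 bp
  [93,110): 17 bp
  [110,118): 8 bp
  [118,132): 14 bp
  [132,139): 7 bp
  [139,155): 16 bp
  [155,160): 5 bp
  [160,179): 19 bp
  [179,182): 3 bp
  [182,193): 11 bp
  [193,213): 20 bp
  [213,219): 6 bp

[3,4,5,5,6,6,7,8,8,8,8,9,11,12,14,16,16,17,17,19,20]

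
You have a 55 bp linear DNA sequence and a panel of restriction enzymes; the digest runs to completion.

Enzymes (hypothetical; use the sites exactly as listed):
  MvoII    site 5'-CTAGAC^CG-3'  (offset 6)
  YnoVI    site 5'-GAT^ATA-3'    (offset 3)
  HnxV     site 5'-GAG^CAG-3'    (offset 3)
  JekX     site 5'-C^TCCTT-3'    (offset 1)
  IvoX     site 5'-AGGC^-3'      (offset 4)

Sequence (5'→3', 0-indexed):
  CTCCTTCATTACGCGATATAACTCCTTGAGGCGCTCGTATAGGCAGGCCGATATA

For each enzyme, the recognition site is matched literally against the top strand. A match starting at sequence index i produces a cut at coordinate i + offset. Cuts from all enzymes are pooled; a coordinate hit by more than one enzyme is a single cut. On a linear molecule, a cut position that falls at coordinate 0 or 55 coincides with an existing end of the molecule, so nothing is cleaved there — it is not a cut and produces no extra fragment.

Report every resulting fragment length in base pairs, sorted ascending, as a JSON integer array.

Scan for sites:
  MvoII (CTAGACCG, off=6): no sites
  YnoVI GATATA/3: at [14, 49] ⇒ [17, 52]
  HnxV (GAGCAG, off=3): no sites
  JekX CTCCTT/1: at [0, 21] ⇒ [1, 22]
  IvoX AGGC/4: at [28, 40, 44] ⇒ [32, 44, 48]

Pooled cuts: [1, 17, 22, 32, 44, 48, 52]

Fragments:
  [0,1): 1 bp
  [1,17): 16 bp
  [17,22): 5 bp
  [22,32): 10 bp
  [32,44): 12 bp
  [44,48): 4 bp
  [48,52): 4 bp
  [52,55): 3 bp

[1,3,4,4,5,10,12,16]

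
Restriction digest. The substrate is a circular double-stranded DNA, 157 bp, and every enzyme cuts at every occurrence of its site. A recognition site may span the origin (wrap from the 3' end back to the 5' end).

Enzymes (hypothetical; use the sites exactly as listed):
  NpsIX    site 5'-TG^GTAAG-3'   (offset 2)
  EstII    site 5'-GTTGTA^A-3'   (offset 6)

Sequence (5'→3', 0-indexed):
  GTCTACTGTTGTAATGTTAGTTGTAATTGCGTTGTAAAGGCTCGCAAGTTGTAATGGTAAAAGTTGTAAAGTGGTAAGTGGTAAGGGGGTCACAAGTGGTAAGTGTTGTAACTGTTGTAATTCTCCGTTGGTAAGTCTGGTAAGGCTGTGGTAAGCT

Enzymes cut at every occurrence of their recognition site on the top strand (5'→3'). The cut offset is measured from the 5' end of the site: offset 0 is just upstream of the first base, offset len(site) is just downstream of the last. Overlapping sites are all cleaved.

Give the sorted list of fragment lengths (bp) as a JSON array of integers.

Scan for sites:
  NpsIX TGGTAAG/2: at [71, 78, 96, 128, 137, 148] ⇒ [73, 80, 98, 130, 139, 150]
  EstII GTTGTAA/6: at [7, 19, 30, 47, 62, 104, 113] ⇒ [13, 25, 36, 53, 68, 110, 119]

All cut coordinates (distinct, sorted): [13, 25, 36, 53, 68, 73, 80, 98, 110, 119, 130, 139, 150]

Fragments:
  13→25: 12 bp
  25→36: 11 bp
  36→53: 17 bp
  53→68: 15 bp
  68→73: 5 bp
  73→80: 7 bp
  80→98: 18 bp
  98→110: 12 bp
  110→119: 9 bp
  119→130: 11 bp
  130→139: 9 bp
  139→150: 11 bp
  150→13 (wrap): 157-150+13 = 20 bp

[5,7,9,9,11,11,11,12,12,15,17,18,20]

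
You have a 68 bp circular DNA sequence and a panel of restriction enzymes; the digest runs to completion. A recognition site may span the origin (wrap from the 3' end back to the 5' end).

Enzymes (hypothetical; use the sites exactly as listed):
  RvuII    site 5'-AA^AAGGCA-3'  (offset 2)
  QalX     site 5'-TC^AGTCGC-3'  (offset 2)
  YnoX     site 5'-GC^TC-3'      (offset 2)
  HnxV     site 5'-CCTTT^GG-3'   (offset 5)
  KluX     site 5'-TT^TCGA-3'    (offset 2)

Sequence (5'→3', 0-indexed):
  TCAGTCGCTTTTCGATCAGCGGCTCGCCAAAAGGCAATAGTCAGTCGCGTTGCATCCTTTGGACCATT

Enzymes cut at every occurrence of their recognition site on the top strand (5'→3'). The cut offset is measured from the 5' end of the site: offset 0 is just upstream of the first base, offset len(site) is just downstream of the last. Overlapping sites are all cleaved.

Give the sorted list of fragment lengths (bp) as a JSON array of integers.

Site scan:
  RvuII (AAAAGGCA, off=2): starts [28] → cuts [30]
  QalX (TCAGTCGC, off=2): starts [0, 40] → cuts [2, 42]
  YnoX (GCTC, off=2): starts [21] → cuts [23]
  HnxV (CCTTTGG, off=5): starts [55] → cuts [60]
  KluX (TTTCGA, off=2): starts [9] → cuts [11]

Pooled cuts: [2, 11, 23, 30, 42, 60]

Fragment lengths:
  2→11: 9 bp
  11→23: 12 bp
  23→30: 7 bp
  30→42: 12 bp
  42→60: 18 bp
  60→2 (wrap): 68-60+2 = 10 bp

[7,9,10,12,12,18]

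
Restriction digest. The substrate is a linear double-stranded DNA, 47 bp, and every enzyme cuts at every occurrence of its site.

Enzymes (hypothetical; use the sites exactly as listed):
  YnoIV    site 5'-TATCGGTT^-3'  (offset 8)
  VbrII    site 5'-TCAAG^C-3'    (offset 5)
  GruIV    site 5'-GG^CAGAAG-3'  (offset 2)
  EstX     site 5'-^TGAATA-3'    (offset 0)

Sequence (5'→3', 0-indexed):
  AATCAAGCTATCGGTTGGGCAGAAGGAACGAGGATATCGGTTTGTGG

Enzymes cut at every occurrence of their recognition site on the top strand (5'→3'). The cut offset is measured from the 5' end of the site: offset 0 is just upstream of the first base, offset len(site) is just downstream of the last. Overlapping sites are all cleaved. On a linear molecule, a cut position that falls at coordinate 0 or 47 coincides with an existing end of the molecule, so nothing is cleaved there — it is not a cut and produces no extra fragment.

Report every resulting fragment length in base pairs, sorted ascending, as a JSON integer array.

[3,5,7,9,23]

Site scan:
  YnoIV (TATCGGTT, off=8): starts [8, 34] → cuts [16, 42]
  VbrII (TCAAGC, off=5): starts [2] → cuts [7]
  GruIV (GGCAGAAG, off=2): starts [17] → cuts [19]
  EstX (TGAATA, off=0): no sites

All cut coordinates (distinct, sorted): [7, 16, 19, 42]

Fragments:
  [0,7): 7 bp
  [7,16): 9 bp
  [16,19): 3 bp
  [19,42): 23 bp
  [42,47): 5 bp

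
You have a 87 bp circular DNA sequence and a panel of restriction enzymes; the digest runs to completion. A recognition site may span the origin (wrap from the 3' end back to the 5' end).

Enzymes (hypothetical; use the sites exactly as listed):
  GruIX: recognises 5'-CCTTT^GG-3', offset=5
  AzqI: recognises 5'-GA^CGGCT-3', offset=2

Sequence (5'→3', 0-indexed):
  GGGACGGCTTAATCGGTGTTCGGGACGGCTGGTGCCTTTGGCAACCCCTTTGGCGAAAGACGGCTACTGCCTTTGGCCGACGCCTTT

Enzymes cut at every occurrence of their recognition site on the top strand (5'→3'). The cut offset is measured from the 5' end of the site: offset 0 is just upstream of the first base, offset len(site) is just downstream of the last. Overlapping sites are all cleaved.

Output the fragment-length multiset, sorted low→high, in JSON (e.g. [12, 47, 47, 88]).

Site scan:
  GruIX (CCTTTGG, off=5): starts [34, 46, 69, 82] → cuts [0, 39, 51, 74]
  AzqI (GACGGCT, off=2): starts [2, 23, 58] → cuts [4, 25, 60]

Pooled cuts: [0, 4, 25, 39, 51, 60, 74]

Fragments:
  0→4: 4 bp
  4→25: 21 bp
  25→39: 14 bp
  39→51: 12 bp
  51→60: 9 bp
  60→74: 14 bp
  74→0 (wrap): 87-74+0 = 13 bp

[4,9,12,13,14,14,21]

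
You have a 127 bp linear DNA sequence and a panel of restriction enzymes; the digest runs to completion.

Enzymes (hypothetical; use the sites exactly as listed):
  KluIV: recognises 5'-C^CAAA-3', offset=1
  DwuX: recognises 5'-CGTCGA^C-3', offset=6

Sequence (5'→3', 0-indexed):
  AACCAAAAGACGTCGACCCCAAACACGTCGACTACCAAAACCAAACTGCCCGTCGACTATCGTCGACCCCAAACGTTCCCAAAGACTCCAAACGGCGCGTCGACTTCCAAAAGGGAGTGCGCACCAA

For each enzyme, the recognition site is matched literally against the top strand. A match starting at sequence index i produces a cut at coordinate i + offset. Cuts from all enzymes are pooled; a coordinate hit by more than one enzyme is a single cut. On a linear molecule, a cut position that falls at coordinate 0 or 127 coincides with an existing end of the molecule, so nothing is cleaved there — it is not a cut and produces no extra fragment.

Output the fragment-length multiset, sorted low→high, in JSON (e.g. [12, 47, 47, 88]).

[3,3,3,4,4,6,9,10,10,12,13,15,15,20]

Per-enzyme occurrences:
  KluIV (CCAAA, off=1): starts [2, 18, 34, 40, 68, 78, 87, 106] → cuts [3, 19, 35, 41, 69, 79, 88, 107]
  DwuX (CGTCGAC, off=6): starts [10, 25, 50, 60, 97] → cuts [16, 31, 56, 66, 103]

All cut coordinates (distinct, sorted): [3, 16, 19, 31, 35, 41, 56, 66, 69, 79, 88, 103, 107]

Fragments:
  [0,3): 3 bp
  [3,16): 13 bp
  [16,19): 3 bp
  [19,31): 12 bp
  [31,35): 4 bp
  [35,41): 6 bp
  [41,56): 15 bp
  [56,66): 10 bp
  [66,69): 3 bp
  [69,79): 10 bp
  [79,88): 9 bp
  [88,103): 15 bp
  [103,107): 4 bp
  [107,127): 20 bp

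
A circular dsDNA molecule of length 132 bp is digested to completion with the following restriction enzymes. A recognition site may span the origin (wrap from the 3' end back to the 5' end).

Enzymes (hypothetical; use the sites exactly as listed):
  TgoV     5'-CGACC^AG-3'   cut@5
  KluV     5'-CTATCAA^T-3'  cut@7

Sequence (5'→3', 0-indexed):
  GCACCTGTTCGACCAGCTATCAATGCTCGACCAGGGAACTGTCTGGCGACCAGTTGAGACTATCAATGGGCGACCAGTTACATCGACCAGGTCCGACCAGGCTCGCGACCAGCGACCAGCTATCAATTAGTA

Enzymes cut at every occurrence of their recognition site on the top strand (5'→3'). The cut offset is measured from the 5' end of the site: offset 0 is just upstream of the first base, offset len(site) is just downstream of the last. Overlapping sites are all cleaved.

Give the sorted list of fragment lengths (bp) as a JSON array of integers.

[7,9,9,9,9,10,12,13,15,19,20]

Scan for sites:
  TgoV (CGACCAG, off=5): starts [9, 27, 46, 70, 83, 93, 105, 112] → cuts [14, 32, 51, 75, 88, 98, 110, 117]
  KluV (CTATCAAT, off=7): starts [16, 59, 119] → cuts [23, 66, 126]

Pooled cuts: [14, 23, 32, 51, 66, 75, 88, 98, 110, 117, 126]

Fragments:
  14→23: 9 bp
  23→32: 9 bp
  32→51: 19 bp
  51→66: 15 bp
  66→75: 9 bp
  75→88: 13 bp
  88→98: 10 bp
  98→110: 12 bp
  110→117: 7 bp
  117→126: 9 bp
  126→14 (wrap): 132-126+14 = 20 bp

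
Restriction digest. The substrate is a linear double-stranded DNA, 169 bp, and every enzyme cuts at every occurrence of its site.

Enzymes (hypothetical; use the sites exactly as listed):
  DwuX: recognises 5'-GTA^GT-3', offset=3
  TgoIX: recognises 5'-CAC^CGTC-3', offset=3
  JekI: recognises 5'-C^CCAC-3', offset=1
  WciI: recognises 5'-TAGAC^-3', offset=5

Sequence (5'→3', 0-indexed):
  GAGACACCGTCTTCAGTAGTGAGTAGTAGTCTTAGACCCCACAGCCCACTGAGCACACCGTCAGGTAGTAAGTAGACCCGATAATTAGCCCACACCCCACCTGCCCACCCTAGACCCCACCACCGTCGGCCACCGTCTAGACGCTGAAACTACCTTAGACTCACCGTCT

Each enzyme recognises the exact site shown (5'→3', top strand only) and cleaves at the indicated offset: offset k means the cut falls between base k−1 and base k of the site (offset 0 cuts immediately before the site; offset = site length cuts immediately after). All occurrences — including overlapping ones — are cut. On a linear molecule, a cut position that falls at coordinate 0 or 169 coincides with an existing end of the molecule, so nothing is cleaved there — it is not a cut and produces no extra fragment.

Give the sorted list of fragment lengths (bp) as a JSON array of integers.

[1,1,3,4,5,7,7,7,7,7,8,9,9,9,10,10,11,11,12,13,18]

Site scan:
  DwuX GTAGT/3: at [15, 22, 25, 64] ⇒ [18, 25, 28, 67]
  TgoIX CACCGTC/3: at [4, 55, 120, 130, 161] ⇒ [7, 58, 123, 133, 164]
  JekI CCCAC/1: at [37, 44, 88, 95, 103, 115] ⇒ [38, 45, 89, 96, 104, 116]
  WciI TAGAC/5: at [32, 72, 110, 137, 155] ⇒ [37, 77, 115, 142, 160]

Pooled cuts: [7, 18, 25, 28, 37, 38, 45, 58, 67, 77, 89, 96, 104, 115, 116, 123, 133, 142, 160, 164]

Fragment lengths:
  [0,7): 7 bp
  [7,18): 11 bp
  [18,25): 7 bp
  [25,28): 3 bp
  [28,37): 9 bp
  [37,38): 1 bp
  [38,45): 7 bp
  [45,58): 13 bp
  [58,67): 9 bp
  [67,77): 10 bp
  [77,89): 12 bp
  [89,96): 7 bp
  [96,104): 8 bp
  [104,115): 11 bp
  [115,116): 1 bp
  [116,123): 7 bp
  [123,133): 10 bp
  [133,142): 9 bp
  [142,160): 18 bp
  [160,164): 4 bp
  [164,169): 5 bp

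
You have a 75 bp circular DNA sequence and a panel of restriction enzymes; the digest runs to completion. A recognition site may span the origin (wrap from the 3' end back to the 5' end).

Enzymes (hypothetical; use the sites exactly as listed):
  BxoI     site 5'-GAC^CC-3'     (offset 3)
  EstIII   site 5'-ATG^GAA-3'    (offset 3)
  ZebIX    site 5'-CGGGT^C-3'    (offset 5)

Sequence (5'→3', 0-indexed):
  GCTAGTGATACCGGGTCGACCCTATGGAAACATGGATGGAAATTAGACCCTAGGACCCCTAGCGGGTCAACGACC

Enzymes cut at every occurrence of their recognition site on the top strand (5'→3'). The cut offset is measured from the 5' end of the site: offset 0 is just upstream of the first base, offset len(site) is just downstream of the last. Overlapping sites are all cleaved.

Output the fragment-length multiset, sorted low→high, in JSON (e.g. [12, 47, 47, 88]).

[4,6,8,10,11,12,24]

Scan for sites:
  BxoI (GACCC, off=3): starts [17, 45, 53] → cuts [20, 48, 56]
  EstIII (ATGGAA, off=3): starts [23, 35] → cuts [26, 38]
  ZebIX (CGGGTC, off=5): starts [11, 62] → cuts [16, 67]

Pooled cuts: [16, 20, 26, 38, 48, 56, 67]

Fragment lengths:
  16→20: 4 bp
  20→26: 6 bp
  26→38: 12 bp
  38→48: 10 bp
  48→56: 8 bp
  56→67: 11 bp
  67→16 (wrap): 75-67+16 = 24 bp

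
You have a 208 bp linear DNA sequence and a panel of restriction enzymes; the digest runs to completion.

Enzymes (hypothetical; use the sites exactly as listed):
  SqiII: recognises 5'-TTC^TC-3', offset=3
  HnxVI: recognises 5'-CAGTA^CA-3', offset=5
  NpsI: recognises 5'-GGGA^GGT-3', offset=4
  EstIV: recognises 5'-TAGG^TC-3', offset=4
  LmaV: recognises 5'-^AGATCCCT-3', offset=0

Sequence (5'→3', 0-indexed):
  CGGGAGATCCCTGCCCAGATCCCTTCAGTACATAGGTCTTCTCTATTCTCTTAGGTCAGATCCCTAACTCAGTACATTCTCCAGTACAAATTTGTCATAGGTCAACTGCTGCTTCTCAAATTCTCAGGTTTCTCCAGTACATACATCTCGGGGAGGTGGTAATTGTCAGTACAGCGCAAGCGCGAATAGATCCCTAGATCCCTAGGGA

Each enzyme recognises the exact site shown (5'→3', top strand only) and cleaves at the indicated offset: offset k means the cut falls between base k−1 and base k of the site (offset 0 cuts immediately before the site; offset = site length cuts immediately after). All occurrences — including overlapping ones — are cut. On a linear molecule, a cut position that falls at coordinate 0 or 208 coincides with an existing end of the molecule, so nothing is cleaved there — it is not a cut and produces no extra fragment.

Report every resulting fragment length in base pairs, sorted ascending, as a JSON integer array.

[2,4,5,5,6,7,7,7,7,8,8,9,12,13,14,14,15,15,16,17,17]

Scan for sites:
  SqiII TTCTC/3: at [38, 45, 76, 112, 120, 129] ⇒ [41, 48, 79, 115, 123, 132]
  HnxVI CAGTACA/5: at [25, 69, 81, 134, 166] ⇒ [30, 74, 86, 139, 171]
  NpsI GGGAGGT/4: at [150] ⇒ [154]
  EstIV TAGGTC/4: at [32, 51, 97] ⇒ [36, 55, 101]
  LmaV AGATCCCT/0: at [4, 16, 57, 187, 195] ⇒ [4, 16, 57, 187, 195]

Pooled cuts: [4, 16, 30, 36, 41, 48, 55, 57, 74, 79, 86, 101, 115, 123, 132, 139, 154, 171, 187, 195]

Fragments:
  [0,4): 4 bp
  [4,16): 12 bp
  [16,30): 14 bp
  [30,36): 6 bp
  [36,41): 5 bp
  [41,48): 7 bp
  [48,55): 7 bp
  [55,57): 2 bp
  [57,74): 17 bp
  [74,79): 5 bp
  [79,86): 7 bp
  [86,101): 15 bp
  [101,115): 14 bp
  [115,123): 8 bp
  [123,132): 9 bp
  [132,139): 7 bp
  [139,154): 15 bp
  [154,171): 17 bp
  [171,187): 16 bp
  [187,195): 8 bp
  [195,208): 13 bp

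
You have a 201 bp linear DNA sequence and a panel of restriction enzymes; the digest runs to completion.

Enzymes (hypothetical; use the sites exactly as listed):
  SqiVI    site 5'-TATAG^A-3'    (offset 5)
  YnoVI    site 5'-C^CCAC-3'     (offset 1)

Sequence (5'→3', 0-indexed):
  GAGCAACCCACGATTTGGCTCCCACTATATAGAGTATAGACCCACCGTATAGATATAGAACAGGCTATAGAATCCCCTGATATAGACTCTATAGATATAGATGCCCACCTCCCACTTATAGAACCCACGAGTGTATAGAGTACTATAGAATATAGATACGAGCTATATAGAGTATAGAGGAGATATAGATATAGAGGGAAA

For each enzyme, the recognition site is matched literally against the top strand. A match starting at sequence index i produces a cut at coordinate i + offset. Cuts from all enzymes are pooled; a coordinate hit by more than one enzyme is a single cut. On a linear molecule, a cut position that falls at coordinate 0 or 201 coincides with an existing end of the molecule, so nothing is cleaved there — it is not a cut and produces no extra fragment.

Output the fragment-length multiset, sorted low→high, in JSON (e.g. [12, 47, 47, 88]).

[2,3,4,6,6,6,7,7,7,7,7,7,9,10,10,11,11,11,12,14,14,15,15]

Scan for sites:
  SqiVI (TATAGA, off=5): starts [27, 34, 47, 53, 65, 80, 89, 95, 116, 133, 143, 150, 165, 172, 183, 189] → cuts [32, 39, 52, 58, 70, 85, 94, 100, 121, 138, 148, 155, 170, 177, 188, 194]
  YnoVI (CCCAC, off=1): starts [6, 20, 40, 103, 110, 123] → cuts [7, 21, 41, 104, 111, 124]

All cut coordinates (distinct, sorted): [7, 21, 32, 39, 41, 52, 58, 70, 85, 94, 100, 104, 111, 121, 124, 138, 148, 155, 170, 177, 188, 194]

Fragment lengths:
  [0,7): 7 bp
  [7,21): 14 bp
  [21,32): 11 bp
  [32,39): 7 bp
  [39,41): 2 bp
  [41,52): 11 bp
  [52,58): 6 bp
  [58,70): 12 bp
  [70,85): 15 bp
  [85,94): 9 bp
  [94,100): 6 bp
  [100,104): 4 bp
  [104,111): 7 bp
  [111,121): 10 bp
  [121,124): 3 bp
  [124,138): 14 bp
  [138,148): 10 bp
  [148,155): 7 bp
  [155,170): 15 bp
  [170,177): 7 bp
  [177,188): 11 bp
  [188,194): 6 bp
  [194,201): 7 bp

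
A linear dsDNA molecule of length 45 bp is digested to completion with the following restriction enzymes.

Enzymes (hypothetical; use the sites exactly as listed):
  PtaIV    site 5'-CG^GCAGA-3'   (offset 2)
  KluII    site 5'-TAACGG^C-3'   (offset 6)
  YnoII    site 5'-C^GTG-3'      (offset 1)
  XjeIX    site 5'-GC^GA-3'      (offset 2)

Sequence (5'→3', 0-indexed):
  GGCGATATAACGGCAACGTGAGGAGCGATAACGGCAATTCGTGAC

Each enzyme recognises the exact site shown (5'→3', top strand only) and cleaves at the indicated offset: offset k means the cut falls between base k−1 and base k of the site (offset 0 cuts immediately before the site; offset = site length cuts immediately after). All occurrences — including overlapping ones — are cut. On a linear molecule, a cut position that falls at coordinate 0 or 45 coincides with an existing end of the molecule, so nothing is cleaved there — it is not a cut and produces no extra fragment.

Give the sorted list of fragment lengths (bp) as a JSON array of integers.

[3,4,5,6,8,9,10]

Site scan:
  PtaIV (CGGCAGA, off=2): no sites
  KluII (TAACGGC, off=6): starts [7, 28] → cuts [13, 34]
  YnoII (CGTG, off=1): starts [16, 39] → cuts [17, 40]
  XjeIX (GCGA, off=2): starts [1, 24] → cuts [3, 26]

Pooled cuts: [3, 13, 17, 26, 34, 40]

Fragments:
  [0,3): 3 bp
  [3,13): 10 bp
  [13,17): 4 bp
  [17,26): 9 bp
  [26,34): 8 bp
  [34,40): 6 bp
  [40,45): 5 bp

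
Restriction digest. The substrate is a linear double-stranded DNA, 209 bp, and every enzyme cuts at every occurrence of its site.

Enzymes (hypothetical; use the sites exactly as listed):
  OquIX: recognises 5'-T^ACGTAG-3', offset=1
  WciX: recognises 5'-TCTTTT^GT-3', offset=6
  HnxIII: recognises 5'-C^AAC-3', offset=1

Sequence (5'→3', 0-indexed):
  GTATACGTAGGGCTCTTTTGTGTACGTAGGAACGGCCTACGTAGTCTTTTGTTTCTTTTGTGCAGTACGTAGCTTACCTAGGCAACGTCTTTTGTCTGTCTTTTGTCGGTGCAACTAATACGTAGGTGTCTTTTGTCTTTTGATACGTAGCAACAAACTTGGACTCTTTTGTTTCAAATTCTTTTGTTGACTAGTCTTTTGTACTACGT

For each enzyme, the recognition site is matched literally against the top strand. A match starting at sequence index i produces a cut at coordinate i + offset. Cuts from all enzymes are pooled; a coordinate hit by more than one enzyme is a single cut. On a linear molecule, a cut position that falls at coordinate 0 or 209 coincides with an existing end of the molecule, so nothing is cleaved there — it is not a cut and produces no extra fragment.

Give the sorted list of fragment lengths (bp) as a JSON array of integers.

Per-enzyme occurrences:
  OquIX TACGTAG/1: at [3, 22, 37, 65, 118, 143] ⇒ [4, 23, 38, 66, 119, 144]
  WciX TCTTTTGT/6: at [13, 44, 53, 87, 98, 128, 164, 179, 194] ⇒ [19, 50, 59, 93, 104, 134, 170, 185, 200]
  HnxIII CAAC/1: at [82, 111, 150] ⇒ [83, 112, 151]

Pooled cuts: [4, 19, 23, 38, 50, 59, 66, 83, 93, 104, 112, 119, 134, 144, 151, 170, 185, 200]

Fragments:
  [0,4): 4 bp
  [4,19): 15 bp
  [19,23): 4 bp
  [23,38): 15 bp
  [38,50): 12 bp
  [50,59): 9 bp
  [59,66): 7 bp
  [66,83): 17 bp
  [83,93): 10 bp
  [93,104): 11 bp
  [104,112): 8 bp
  [112,119): 7 bp
  [119,134): 15 bp
  [134,144): 10 bp
  [144,151): 7 bp
  [151,170): 19 bp
  [170,185): 15 bp
  [185,200): 15 bp
  [200,209): 9 bp

[4,4,7,7,7,8,9,9,10,10,11,12,15,15,15,15,15,17,19]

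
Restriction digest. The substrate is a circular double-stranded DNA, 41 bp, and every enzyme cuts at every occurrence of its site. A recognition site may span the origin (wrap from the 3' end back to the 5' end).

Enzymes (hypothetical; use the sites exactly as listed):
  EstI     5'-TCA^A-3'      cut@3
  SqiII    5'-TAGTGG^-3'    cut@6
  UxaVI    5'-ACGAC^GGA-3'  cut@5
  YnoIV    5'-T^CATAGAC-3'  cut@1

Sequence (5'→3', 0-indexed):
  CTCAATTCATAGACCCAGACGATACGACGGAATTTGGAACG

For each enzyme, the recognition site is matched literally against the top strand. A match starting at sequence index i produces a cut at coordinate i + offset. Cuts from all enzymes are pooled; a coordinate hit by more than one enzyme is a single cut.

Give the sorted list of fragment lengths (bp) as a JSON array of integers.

Per-enzyme occurrences:
  EstI (TCAA, off=3): starts [1] → cuts [4]
  SqiII (TAGTGG, off=6): no sites
  UxaVI (ACGACGGA, off=5): starts [23] → cuts [28]
  YnoIV (TCATAGAC, off=1): starts [6] → cuts [7]

All cut coordinates (distinct, sorted): [4, 7, 28]

Fragment lengths:
  4→7: 3 bp
  7→28: 21 bp
  28→4 (wrap): 41-28+4 = 17 bp

[3,17,21]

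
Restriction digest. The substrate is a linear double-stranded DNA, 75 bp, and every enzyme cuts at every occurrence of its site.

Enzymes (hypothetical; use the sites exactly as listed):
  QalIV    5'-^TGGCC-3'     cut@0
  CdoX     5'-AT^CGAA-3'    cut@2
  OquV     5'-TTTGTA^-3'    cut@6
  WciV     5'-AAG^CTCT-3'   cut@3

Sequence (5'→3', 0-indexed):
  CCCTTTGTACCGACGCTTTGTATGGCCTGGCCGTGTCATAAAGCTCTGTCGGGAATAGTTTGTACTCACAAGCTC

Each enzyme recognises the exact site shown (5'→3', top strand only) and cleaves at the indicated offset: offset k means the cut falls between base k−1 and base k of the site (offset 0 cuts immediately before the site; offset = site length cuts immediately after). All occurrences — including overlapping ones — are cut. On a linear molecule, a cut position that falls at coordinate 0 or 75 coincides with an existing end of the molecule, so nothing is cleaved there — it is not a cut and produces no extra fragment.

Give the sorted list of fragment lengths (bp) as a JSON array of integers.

Per-enzyme occurrences:
  QalIV (TGGCC, off=0): starts [22, 27] → cuts [22, 27]
  CdoX (ATCGAA, off=2): no sites
  OquV (TTTGTA, off=6): starts [3, 16, 58] → cuts [9, 22, 64]
  WciV (AAGCTCT, off=3): starts [40] → cuts [43]

Pooled cuts: [9, 22, 27, 43, 64]

Fragments:
  [0,9): 9 bp
  [9,22): 13 bp
  [22,27): 5 bp
  [27,43): 16 bp
  [43,64): 21 bp
  [64,75): 11 bp

[5,9,11,13,16,21]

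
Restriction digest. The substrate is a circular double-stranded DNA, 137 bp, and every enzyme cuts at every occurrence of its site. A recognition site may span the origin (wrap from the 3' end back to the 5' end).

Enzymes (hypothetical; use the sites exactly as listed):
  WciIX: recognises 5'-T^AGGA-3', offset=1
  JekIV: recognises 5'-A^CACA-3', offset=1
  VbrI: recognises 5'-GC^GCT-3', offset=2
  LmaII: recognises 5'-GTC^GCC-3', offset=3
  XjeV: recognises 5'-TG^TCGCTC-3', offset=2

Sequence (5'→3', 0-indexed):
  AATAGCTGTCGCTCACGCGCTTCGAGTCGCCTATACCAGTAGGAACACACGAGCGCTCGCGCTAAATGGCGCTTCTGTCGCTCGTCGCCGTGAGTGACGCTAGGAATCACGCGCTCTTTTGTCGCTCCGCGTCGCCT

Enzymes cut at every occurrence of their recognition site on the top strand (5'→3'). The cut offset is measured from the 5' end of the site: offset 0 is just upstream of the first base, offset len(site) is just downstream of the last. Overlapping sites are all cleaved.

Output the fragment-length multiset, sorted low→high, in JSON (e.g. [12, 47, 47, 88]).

Scan for sites:
  WciIX (TAGGA, off=1): starts [39, 100] → cuts [40, 101]
  JekIV (ACACA, off=1): starts [44] → cuts [45]
  VbrI (GCGCT, off=2): starts [16, 52, 58, 68, 110] → cuts [18, 54, 60, 70, 112]
  LmaII (GTCGCC, off=3): starts [25, 83, 130] → cuts [28, 86, 133]
  XjeV (TGTCGCTC, off=2): starts [6, 75, 119] → cuts [8, 77, 121]

Pooled cuts: [8, 18, 28, 40, 45, 54, 60, 70, 77, 86, 101, 112, 121, 133]

Fragments:
  8→18: 10 bp
  18→28: 10 bp
  28→40: 12 bp
  40→45: 5 bp
  45→54: 9 bp
  54→60: 6 bp
  60→70: 10 bp
  70→77: 7 bp
  77→86: 9 bp
  86→101: 15 bp
  101→112: 11 bp
  112→121: 9 bp
  121→133: 12 bp
  133→8 (wrap): 137-133+8 = 12 bp

[5,6,7,9,9,9,10,10,10,11,12,12,12,15]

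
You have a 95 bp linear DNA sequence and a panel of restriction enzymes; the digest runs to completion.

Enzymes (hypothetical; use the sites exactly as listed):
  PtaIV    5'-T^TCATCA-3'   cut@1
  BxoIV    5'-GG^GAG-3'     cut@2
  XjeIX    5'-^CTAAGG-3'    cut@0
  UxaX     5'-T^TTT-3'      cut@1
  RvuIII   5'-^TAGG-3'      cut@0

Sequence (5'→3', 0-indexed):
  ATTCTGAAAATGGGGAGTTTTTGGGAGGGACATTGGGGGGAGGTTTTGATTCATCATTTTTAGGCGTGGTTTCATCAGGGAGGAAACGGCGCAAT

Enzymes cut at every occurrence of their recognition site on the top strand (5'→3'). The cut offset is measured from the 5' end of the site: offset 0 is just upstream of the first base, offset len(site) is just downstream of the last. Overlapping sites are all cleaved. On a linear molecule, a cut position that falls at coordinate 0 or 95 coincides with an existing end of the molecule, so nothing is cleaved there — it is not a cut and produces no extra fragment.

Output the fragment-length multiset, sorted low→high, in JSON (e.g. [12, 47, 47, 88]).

Scan for sites:
  PtaIV TTCATCA/1: at [49, 70] ⇒ [50, 71]
  BxoIV GGGAG/2: at [12, 22, 37, 77] ⇒ [14, 24, 39, 79]
  XjeIX (CTAAGG, off=0): no sites
  UxaX TTTT/1: at [17, 18, 43, 56, 57] ⇒ [18, 19, 44, 57, 58]
  RvuIII TAGG/0: at [60] ⇒ [60]

Pooled cuts: [14, 18, 19, 24, 39, 44, 50, 57, 58, 60, 71, 79]

Fragment lengths:
  [0,14): 14 bp
  [14,18): 4 bp
  [18,19): 1 bp
  [19,24): 5 bp
  [24,39): 15 bp
  [39,44): 5 bp
  [44,50): 6 bp
  [50,57): 7 bp
  [57,58): 1 bp
  [58,60): 2 bp
  [60,71): 11 bp
  [71,79): 8 bp
  [79,95): 16 bp

[1,1,2,4,5,5,6,7,8,11,14,15,16]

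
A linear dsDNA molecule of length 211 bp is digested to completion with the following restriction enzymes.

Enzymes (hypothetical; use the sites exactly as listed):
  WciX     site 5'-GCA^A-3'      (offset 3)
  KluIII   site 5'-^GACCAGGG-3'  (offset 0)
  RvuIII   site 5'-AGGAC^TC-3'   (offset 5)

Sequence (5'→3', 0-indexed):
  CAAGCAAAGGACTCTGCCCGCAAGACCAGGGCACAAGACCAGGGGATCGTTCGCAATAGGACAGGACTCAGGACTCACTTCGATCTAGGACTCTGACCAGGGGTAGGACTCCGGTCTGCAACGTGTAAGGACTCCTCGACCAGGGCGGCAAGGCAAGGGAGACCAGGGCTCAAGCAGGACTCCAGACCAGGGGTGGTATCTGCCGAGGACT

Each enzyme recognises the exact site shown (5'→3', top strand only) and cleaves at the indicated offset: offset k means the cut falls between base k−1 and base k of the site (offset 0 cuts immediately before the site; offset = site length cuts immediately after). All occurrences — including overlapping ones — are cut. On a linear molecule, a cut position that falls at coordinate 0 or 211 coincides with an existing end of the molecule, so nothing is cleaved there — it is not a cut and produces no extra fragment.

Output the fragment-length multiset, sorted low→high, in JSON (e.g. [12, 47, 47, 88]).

Per-enzyme occurrences:
  WciX (GCAA, off=3): starts [3, 19, 52, 117, 147, 152] → cuts [6, 22, 55, 120, 150, 155]
  KluIII (GACCAGGG, off=0): starts [23, 36, 94, 137, 160, 184] → cuts [23, 36, 94, 137, 160, 184]
  RvuIII (AGGACTC, off=5): starts [7, 62, 69, 86, 104, 127, 175] → cuts [12, 67, 74, 91, 109, 132, 180]

Pooled cuts: [6, 12, 22, 23, 36, 55, 67, 74, 91, 94, 109, 120, 132, 137, 150, 155, 160, 180, 184]

Fragments:
  [0,6): 6 bp
  [6,12): 6 bp
  [12,22): 10 bp
  [22,23): 1 bp
  [23,36): 13 bp
  [36,55): 19 bp
  [55,67): 12 bp
  [67,74): 7 bp
  [74,91): 17 bp
  [91,94): 3 bp
  [94,109): 15 bp
  [109,120): 11 bp
  [120,132): 12 bp
  [132,137): 5 bp
  [137,150): 13 bp
  [150,155): 5 bp
  [155,160): 5 bp
  [160,180): 20 bp
  [180,184): 4 bp
  [184,211): 27 bp

[1,3,4,5,5,5,6,6,7,10,11,12,12,13,13,15,17,19,20,27]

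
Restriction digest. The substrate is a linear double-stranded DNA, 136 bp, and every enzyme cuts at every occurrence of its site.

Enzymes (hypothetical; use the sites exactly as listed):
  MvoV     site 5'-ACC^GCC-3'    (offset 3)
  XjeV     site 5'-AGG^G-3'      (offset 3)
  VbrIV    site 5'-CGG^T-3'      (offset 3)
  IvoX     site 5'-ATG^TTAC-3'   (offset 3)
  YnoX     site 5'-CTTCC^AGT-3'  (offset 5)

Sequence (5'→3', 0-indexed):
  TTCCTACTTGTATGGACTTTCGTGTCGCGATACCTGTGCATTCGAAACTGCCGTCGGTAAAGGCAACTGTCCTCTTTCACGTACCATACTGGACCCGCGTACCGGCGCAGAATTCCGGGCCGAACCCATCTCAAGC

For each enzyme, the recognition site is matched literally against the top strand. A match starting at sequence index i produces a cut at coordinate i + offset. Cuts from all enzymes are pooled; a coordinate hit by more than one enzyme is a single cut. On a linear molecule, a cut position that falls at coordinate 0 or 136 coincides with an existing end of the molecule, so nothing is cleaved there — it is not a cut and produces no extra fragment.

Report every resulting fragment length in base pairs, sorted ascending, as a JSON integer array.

Site scan:
  MvoV (ACCGCC, off=3): no sites
  XjeV (AGGG, off=3): no sites
  VbrIV CGGT/3: at [54] ⇒ [57]
  IvoX (ATGTTAC, off=3): no sites
  YnoX (CTTCCAGT, off=5): no sites

All cut coordinates (distinct, sorted): [57]

Fragments:
  [0,57): 57 bp
  [57,136): 79 bp

[57,79]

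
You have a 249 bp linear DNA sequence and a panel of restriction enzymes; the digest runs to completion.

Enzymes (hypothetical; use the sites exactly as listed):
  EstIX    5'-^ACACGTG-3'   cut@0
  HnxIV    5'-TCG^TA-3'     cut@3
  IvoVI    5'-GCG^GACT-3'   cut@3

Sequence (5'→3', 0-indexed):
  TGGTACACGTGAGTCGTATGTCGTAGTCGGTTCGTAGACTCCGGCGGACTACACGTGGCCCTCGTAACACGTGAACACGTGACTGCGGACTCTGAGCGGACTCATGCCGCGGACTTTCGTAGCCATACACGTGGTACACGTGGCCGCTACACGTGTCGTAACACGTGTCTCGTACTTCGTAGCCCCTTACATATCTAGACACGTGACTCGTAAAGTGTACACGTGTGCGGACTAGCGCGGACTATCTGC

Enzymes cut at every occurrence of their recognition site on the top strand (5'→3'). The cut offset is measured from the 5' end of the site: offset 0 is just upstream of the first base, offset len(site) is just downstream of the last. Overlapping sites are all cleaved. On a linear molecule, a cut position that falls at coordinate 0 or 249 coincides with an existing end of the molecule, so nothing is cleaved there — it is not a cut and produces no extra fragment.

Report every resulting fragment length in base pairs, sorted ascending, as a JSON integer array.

Scan for sites:
  EstIX ACACGTG/0: at [4, 50, 66, 74, 126, 135, 148, 160, 198, 218] ⇒ [4, 50, 66, 74, 126, 135, 148, 160, 198, 218]
  HnxIV TCGTA/3: at [13, 20, 31, 61, 116, 155, 169, 176, 207] ⇒ [16, 23, 34, 64, 119, 158, 172, 179, 210]
  IvoVI GCGGACT/3: at [43, 84, 95, 108, 226, 236] ⇒ [46, 87, 98, 111, 229, 239]

Pooled cuts: [4, 16, 23, 34, 46, 50, 64, 66, 74, 87, 98, 111, 119, 126, 135, 148, 158, 160, 172, 179, 198, 210, 218, 229, 239]

Fragments:
  [0,4): 4 bp
  [4,16): 12 bp
  [16,23): 7 bp
  [23,34): 11 bp
  [34,46): 12 bp
  [46,50): 4 bp
  [50,64): 14 bp
  [64,66): 2 bp
  [66,74): 8 bp
  [74,87): 13 bp
  [87,98): 11 bp
  [98,111): 13 bp
  [111,119): 8 bp
  [119,126): 7 bp
  [126,135): 9 bp
  [135,148): 13 bp
  [148,158): 10 bp
  [158,160): 2 bp
  [160,172): 12 bp
  [172,179): 7 bp
  [179,198): 19 bp
  [198,210): 12 bp
  [210,218): 8 bp
  [218,229): 11 bp
  [229,239): 10 bp
  [239,249): 10 bp

[2,2,4,4,7,7,7,8,8,8,9,10,10,10,11,11,11,12,12,12,12,13,13,13,14,19]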